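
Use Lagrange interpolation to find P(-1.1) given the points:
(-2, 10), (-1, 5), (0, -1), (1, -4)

Lagrange interpolation formula:
P(x) = Σ yᵢ × Lᵢ(x)
where Lᵢ(x) = Π_{j≠i} (x - xⱼ)/(xᵢ - xⱼ)

L_0(-1.1) = (-1.1 - (-1))/(-2 - (-1)) × (-1.1 - 0)/(-2 - 0) × (-1.1 - 1)/(-2 - 1) = 0.038500
L_1(-1.1) = (-1.1 - (-2))/(-1 - (-2)) × (-1.1 - 0)/(-1 - 0) × (-1.1 - 1)/(-1 - 1) = 1.039500
L_2(-1.1) = (-1.1 - (-2))/(0 - (-2)) × (-1.1 - (-1))/(0 - (-1)) × (-1.1 - 1)/(0 - 1) = -0.094500
L_3(-1.1) = (-1.1 - (-2))/(1 - (-2)) × (-1.1 - (-1))/(1 - (-1)) × (-1.1 - 0)/(1 - 0) = 0.016500

P(-1.1) = 10×L_0(-1.1) + 5×L_1(-1.1) + (-1)×L_2(-1.1) + (-4)×L_3(-1.1)
P(-1.1) = 5.611000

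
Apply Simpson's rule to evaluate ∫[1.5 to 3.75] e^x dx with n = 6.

f(x) = e^x
a = 1.5, b = 3.75, n = 6
h = (b - a)/n = 0.375000

Simpson's rule: (h/3)[f(x₀) + 4f(x₁) + 2f(x₂) + ... + f(xₙ)]

x_0 = 1.5000, f(x_0) = 4.481689, coefficient = 1
x_1 = 1.8750, f(x_1) = 6.520819, coefficient = 4
x_2 = 2.2500, f(x_2) = 9.487736, coefficient = 2
x_3 = 2.6250, f(x_3) = 13.804574, coefficient = 4
x_4 = 3.0000, f(x_4) = 20.085537, coefficient = 2
x_5 = 3.3750, f(x_5) = 29.224284, coefficient = 4
x_6 = 3.7500, f(x_6) = 42.521082, coefficient = 1

I ≈ (0.375000/3) × 304.348025 = 38.043503
Exact value: 38.039393
Error: 0.004110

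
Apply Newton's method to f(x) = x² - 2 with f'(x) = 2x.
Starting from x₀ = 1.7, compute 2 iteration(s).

f(x) = x² - 2
f'(x) = 2x
x₀ = 1.7

Newton-Raphson formula: x_{n+1} = x_n - f(x_n)/f'(x_n)

Iteration 1:
  f(1.700000) = 0.890000
  f'(1.700000) = 3.400000
  x_1 = 1.700000 - 0.890000/3.400000 = 1.438235
Iteration 2:
  f(1.438235) = 0.068521
  f'(1.438235) = 2.876471
  x_2 = 1.438235 - 0.068521/2.876471 = 1.414414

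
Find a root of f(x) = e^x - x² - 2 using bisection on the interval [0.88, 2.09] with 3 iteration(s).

f(x) = e^x - x² - 2
Initial interval: [0.88, 2.09]

Iteration 1:
  c_1 = (0.880000 + 2.090000)/2 = 1.485000
  f(c_1) = f(1.485000) = 0.209740
  f(a) × f(c) < 0, new interval: [0.880000, 1.485000]
Iteration 2:
  c_2 = (0.880000 + 1.485000)/2 = 1.182500
  f(c_2) = f(1.182500) = -0.135786
  f(a) × f(c) ≥ 0, new interval: [1.182500, 1.485000]
Iteration 3:
  c_3 = (1.182500 + 1.485000)/2 = 1.333750
  f(c_3) = f(1.333750) = 0.016360
  f(a) × f(c) < 0, new interval: [1.182500, 1.333750]

After 3 iteration(s), the approximation is c_3 = 1.333750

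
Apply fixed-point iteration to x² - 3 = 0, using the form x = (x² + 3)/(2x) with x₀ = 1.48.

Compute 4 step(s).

Equation: x² - 3 = 0
Fixed-point form: x = (x² + 3)/(2x)
x₀ = 1.48

x_1 = g(1.480000) = 1.753514
x_2 = g(1.753514) = 1.732182
x_3 = g(1.732182) = 1.732051
x_4 = g(1.732051) = 1.732051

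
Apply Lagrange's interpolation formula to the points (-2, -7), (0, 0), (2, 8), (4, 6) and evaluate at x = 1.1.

Lagrange interpolation formula:
P(x) = Σ yᵢ × Lᵢ(x)
where Lᵢ(x) = Π_{j≠i} (x - xⱼ)/(xᵢ - xⱼ)

L_0(1.1) = (1.1 - 0)/(-2 - 0) × (1.1 - 2)/(-2 - 2) × (1.1 - 4)/(-2 - 4) = -0.059812
L_1(1.1) = (1.1 - (-2))/(0 - (-2)) × (1.1 - 2)/(0 - 2) × (1.1 - 4)/(0 - 4) = 0.505687
L_2(1.1) = (1.1 - (-2))/(2 - (-2)) × (1.1 - 0)/(2 - 0) × (1.1 - 4)/(2 - 4) = 0.618063
L_3(1.1) = (1.1 - (-2))/(4 - (-2)) × (1.1 - 0)/(4 - 0) × (1.1 - 2)/(4 - 2) = -0.063938

P(1.1) = (-7)×L_0(1.1) + 0×L_1(1.1) + 8×L_2(1.1) + 6×L_3(1.1)
P(1.1) = 4.979563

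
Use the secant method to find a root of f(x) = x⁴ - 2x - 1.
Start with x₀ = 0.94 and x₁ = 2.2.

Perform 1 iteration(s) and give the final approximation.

f(x) = x⁴ - 2x - 1
x₀ = 0.94, x₁ = 2.2

Secant formula: x_{n+1} = x_n - f(x_n)(x_n - x_{n-1})/(f(x_n) - f(x_{n-1}))

Iteration 1:
  f(0.940000) = -2.099251
  f(2.200000) = 18.025600
  x_2 = 2.200000 - 18.025600×(2.200000 - 0.940000)/(18.025600 - (-2.099251))
       = 1.071432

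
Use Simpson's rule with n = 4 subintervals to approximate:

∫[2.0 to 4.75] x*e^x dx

f(x) = x*e^x
a = 2.0, b = 4.75, n = 4
h = (b - a)/n = 0.687500

Simpson's rule: (h/3)[f(x₀) + 4f(x₁) + 2f(x₂) + ... + f(xₙ)]

x_0 = 2.0000, f(x_0) = 14.778112, coefficient = 1
x_1 = 2.6875, f(x_1) = 39.492524, coefficient = 4
x_2 = 3.3750, f(x_2) = 98.631958, coefficient = 2
x_3 = 4.0625, f(x_3) = 236.110177, coefficient = 4
x_4 = 4.7500, f(x_4) = 549.025352, coefficient = 1

I ≈ (0.687500/3) × 1863.478184 = 427.047084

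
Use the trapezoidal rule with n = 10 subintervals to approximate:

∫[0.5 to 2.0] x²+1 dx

f(x) = x²+1
a = 0.5, b = 2.0, n = 10
h = (b - a)/n = 0.150000

Trapezoidal rule: (h/2)[f(x₀) + 2f(x₁) + 2f(x₂) + ... + f(xₙ)]

x_0 = 0.5000, f(x_0) = 1.250000, coefficient = 1
x_1 = 0.6500, f(x_1) = 1.422500, coefficient = 2
x_2 = 0.8000, f(x_2) = 1.640000, coefficient = 2
x_3 = 0.9500, f(x_3) = 1.902500, coefficient = 2
x_4 = 1.1000, f(x_4) = 2.210000, coefficient = 2
x_5 = 1.2500, f(x_5) = 2.562500, coefficient = 2
x_6 = 1.4000, f(x_6) = 2.960000, coefficient = 2
x_7 = 1.5500, f(x_7) = 3.402500, coefficient = 2
x_8 = 1.7000, f(x_8) = 3.890000, coefficient = 2
x_9 = 1.8500, f(x_9) = 4.422500, coefficient = 2
x_10 = 2.0000, f(x_10) = 5.000000, coefficient = 1

I ≈ (0.150000/2) × 55.075000 = 4.130625
Exact value: 4.125000
Error: 0.005625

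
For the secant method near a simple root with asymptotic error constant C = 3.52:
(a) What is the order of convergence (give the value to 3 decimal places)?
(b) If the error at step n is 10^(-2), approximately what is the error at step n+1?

(a) Secant method has superlinear convergence with order φ = (1+√5)/2 ≈ 1.618.
    This means |e_{n+1}| ≈ C|e_n|^1.618.

(b) With |e_n| = 10^(-2) and C = 3.52:
    |e_{n+1}| ≈ 3.52 × (10^(-2))^1.618 = 3.52 × 10^(-3.24)

(a) ≈ 1.618 (golden ratio); (b) |e_{n+1}| ≈ 2.044e-03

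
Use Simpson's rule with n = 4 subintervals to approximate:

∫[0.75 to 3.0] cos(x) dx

f(x) = cos(x)
a = 0.75, b = 3.0, n = 4
h = (b - a)/n = 0.562500

Simpson's rule: (h/3)[f(x₀) + 4f(x₁) + 2f(x₂) + ... + f(xₙ)]

x_0 = 0.7500, f(x_0) = 0.731689, coefficient = 1
x_1 = 1.3125, f(x_1) = 0.255434, coefficient = 4
x_2 = 1.8750, f(x_2) = -0.299534, coefficient = 2
x_3 = 2.4375, f(x_3) = -0.762199, coefficient = 4
x_4 = 3.0000, f(x_4) = -0.989992, coefficient = 1

I ≈ (0.562500/3) × -2.884432 = -0.540831
Exact value: -0.540519
Error: 0.000312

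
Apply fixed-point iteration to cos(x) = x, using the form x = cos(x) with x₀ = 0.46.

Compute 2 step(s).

Equation: cos(x) = x
Fixed-point form: x = cos(x)
x₀ = 0.46

x_1 = g(0.460000) = 0.896052
x_2 = g(0.896052) = 0.624697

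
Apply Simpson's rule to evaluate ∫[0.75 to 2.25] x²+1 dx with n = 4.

f(x) = x²+1
a = 0.75, b = 2.25, n = 4
h = (b - a)/n = 0.375000

Simpson's rule: (h/3)[f(x₀) + 4f(x₁) + 2f(x₂) + ... + f(xₙ)]

x_0 = 0.7500, f(x_0) = 1.562500, coefficient = 1
x_1 = 1.1250, f(x_1) = 2.265625, coefficient = 4
x_2 = 1.5000, f(x_2) = 3.250000, coefficient = 2
x_3 = 1.8750, f(x_3) = 4.515625, coefficient = 4
x_4 = 2.2500, f(x_4) = 6.062500, coefficient = 1

I ≈ (0.375000/3) × 41.250000 = 5.156250
Exact value: 5.156250
Error: 0.000000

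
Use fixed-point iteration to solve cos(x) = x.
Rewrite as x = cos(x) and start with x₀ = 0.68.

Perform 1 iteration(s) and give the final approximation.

Equation: cos(x) = x
Fixed-point form: x = cos(x)
x₀ = 0.68

x_1 = g(0.680000) = 0.777573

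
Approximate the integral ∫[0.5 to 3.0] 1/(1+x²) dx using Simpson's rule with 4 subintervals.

f(x) = 1/(1+x²)
a = 0.5, b = 3.0, n = 4
h = (b - a)/n = 0.625000

Simpson's rule: (h/3)[f(x₀) + 4f(x₁) + 2f(x₂) + ... + f(xₙ)]

x_0 = 0.5000, f(x_0) = 0.800000, coefficient = 1
x_1 = 1.1250, f(x_1) = 0.441379, coefficient = 4
x_2 = 1.7500, f(x_2) = 0.246154, coefficient = 2
x_3 = 2.3750, f(x_3) = 0.150588, coefficient = 4
x_4 = 3.0000, f(x_4) = 0.100000, coefficient = 1

I ≈ (0.625000/3) × 3.760178 = 0.783370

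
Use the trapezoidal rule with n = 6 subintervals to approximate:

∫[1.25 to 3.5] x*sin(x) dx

f(x) = x*sin(x)
a = 1.25, b = 3.5, n = 6
h = (b - a)/n = 0.375000

Trapezoidal rule: (h/2)[f(x₀) + 2f(x₁) + 2f(x₂) + ... + f(xₙ)]

x_0 = 1.2500, f(x_0) = 1.186231, coefficient = 1
x_1 = 1.6250, f(x_1) = 1.622613, coefficient = 2
x_2 = 2.0000, f(x_2) = 1.818595, coefficient = 2
x_3 = 2.3750, f(x_3) = 1.647502, coefficient = 2
x_4 = 2.7500, f(x_4) = 1.049568, coefficient = 2
x_5 = 3.1250, f(x_5) = 0.051850, coefficient = 2
x_6 = 3.5000, f(x_6) = -1.227741, coefficient = 1

I ≈ (0.375000/2) × 12.338745 = 2.313515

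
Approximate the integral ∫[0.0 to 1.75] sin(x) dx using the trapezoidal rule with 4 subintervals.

f(x) = sin(x)
a = 0.0, b = 1.75, n = 4
h = (b - a)/n = 0.437500

Trapezoidal rule: (h/2)[f(x₀) + 2f(x₁) + 2f(x₂) + ... + f(xₙ)]

x_0 = 0.0000, f(x_0) = 0.000000, coefficient = 1
x_1 = 0.4375, f(x_1) = 0.423676, coefficient = 2
x_2 = 0.8750, f(x_2) = 0.767544, coefficient = 2
x_3 = 1.3125, f(x_3) = 0.966827, coefficient = 2
x_4 = 1.7500, f(x_4) = 0.983986, coefficient = 1

I ≈ (0.437500/2) × 5.300079 = 1.159392
Exact value: 1.178246
Error: 0.018854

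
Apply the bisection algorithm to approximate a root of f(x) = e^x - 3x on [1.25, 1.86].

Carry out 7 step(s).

f(x) = e^x - 3x
Initial interval: [1.25, 1.86]

Iteration 1:
  c_1 = (1.250000 + 1.860000)/2 = 1.555000
  f(c_1) = f(1.555000) = 0.070087
  f(a) × f(c) < 0, new interval: [1.250000, 1.555000]
Iteration 2:
  c_2 = (1.250000 + 1.555000)/2 = 1.402500
  f(c_2) = f(1.402500) = -0.142149
  f(a) × f(c) ≥ 0, new interval: [1.402500, 1.555000]
Iteration 3:
  c_3 = (1.402500 + 1.555000)/2 = 1.478750
  f(c_3) = f(1.478750) = -0.048792
  f(a) × f(c) ≥ 0, new interval: [1.478750, 1.555000]
Iteration 4:
  c_4 = (1.478750 + 1.555000)/2 = 1.516875
  f(c_4) = f(1.516875) = 0.007334
  f(a) × f(c) < 0, new interval: [1.478750, 1.516875]
Iteration 5:
  c_5 = (1.478750 + 1.516875)/2 = 1.497813
  f(c_5) = f(1.497813) = -0.021541
  f(a) × f(c) ≥ 0, new interval: [1.497813, 1.516875]
Iteration 6:
  c_6 = (1.497813 + 1.516875)/2 = 1.507344
  f(c_6) = f(1.507344) = -0.007309
  f(a) × f(c) ≥ 0, new interval: [1.507344, 1.516875]
Iteration 7:
  c_7 = (1.507344 + 1.516875)/2 = 1.512109
  f(c_7) = f(1.512109) = -0.000039
  f(a) × f(c) ≥ 0, new interval: [1.512109, 1.516875]

After 7 iteration(s), the approximation is c_7 = 1.512109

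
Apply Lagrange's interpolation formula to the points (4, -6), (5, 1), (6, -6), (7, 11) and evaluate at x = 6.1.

Lagrange interpolation formula:
P(x) = Σ yᵢ × Lᵢ(x)
where Lᵢ(x) = Π_{j≠i} (x - xⱼ)/(xᵢ - xⱼ)

L_0(6.1) = (6.1 - 5)/(4 - 5) × (6.1 - 6)/(4 - 6) × (6.1 - 7)/(4 - 7) = 0.016500
L_1(6.1) = (6.1 - 4)/(5 - 4) × (6.1 - 6)/(5 - 6) × (6.1 - 7)/(5 - 7) = -0.094500
L_2(6.1) = (6.1 - 4)/(6 - 4) × (6.1 - 5)/(6 - 5) × (6.1 - 7)/(6 - 7) = 1.039500
L_3(6.1) = (6.1 - 4)/(7 - 4) × (6.1 - 5)/(7 - 5) × (6.1 - 6)/(7 - 6) = 0.038500

P(6.1) = (-6)×L_0(6.1) + 1×L_1(6.1) + (-6)×L_2(6.1) + 11×L_3(6.1)
P(6.1) = -6.007000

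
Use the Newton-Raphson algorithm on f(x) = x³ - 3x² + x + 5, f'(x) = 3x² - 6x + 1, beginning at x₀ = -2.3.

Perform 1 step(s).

f(x) = x³ - 3x² + x + 5
f'(x) = 3x² - 6x + 1
x₀ = -2.3

Newton-Raphson formula: x_{n+1} = x_n - f(x_n)/f'(x_n)

Iteration 1:
  f(-2.300000) = -25.337000
  f'(-2.300000) = 30.670000
  x_1 = -2.300000 - (-25.337000)/30.670000 = -1.473883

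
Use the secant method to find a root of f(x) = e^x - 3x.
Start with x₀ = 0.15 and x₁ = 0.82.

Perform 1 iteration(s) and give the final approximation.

f(x) = e^x - 3x
x₀ = 0.15, x₁ = 0.82

Secant formula: x_{n+1} = x_n - f(x_n)(x_n - x_{n-1})/(f(x_n) - f(x_{n-1}))

Iteration 1:
  f(0.150000) = 0.711834
  f(0.820000) = -0.189500
  x_2 = 0.820000 - (-0.189500)×(0.820000 - 0.150000)/(-0.189500 - 0.711834)
       = 0.679137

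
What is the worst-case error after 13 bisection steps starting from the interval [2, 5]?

Bisection error bound: |error| ≤ (b-a)/2^n
|error| ≤ (5 - 2)/2^13 = 3/2^13
|error| ≤ 0.0003662109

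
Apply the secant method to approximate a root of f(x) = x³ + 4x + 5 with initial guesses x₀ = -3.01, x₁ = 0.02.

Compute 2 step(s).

f(x) = x³ + 4x + 5
x₀ = -3.01, x₁ = 0.02

Secant formula: x_{n+1} = x_n - f(x_n)(x_n - x_{n-1})/(f(x_n) - f(x_{n-1}))

Iteration 1:
  f(-3.010000) = -34.310901
  f(0.020000) = 5.080008
  x_2 = 0.020000 - 5.080008×(0.020000 - (-3.010000))/(5.080008 - (-34.310901))
       = -0.370761
Iteration 2:
  f(0.020000) = 5.080008
  f(-0.370761) = 3.465991
  x_3 = -0.370761 - 3.465991×(-0.370761 - 0.020000)/(3.465991 - 5.080008)
       = -1.209893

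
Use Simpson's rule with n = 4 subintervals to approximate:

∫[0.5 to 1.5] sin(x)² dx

f(x) = sin(x)²
a = 0.5, b = 1.5, n = 4
h = (b - a)/n = 0.250000

Simpson's rule: (h/3)[f(x₀) + 4f(x₁) + 2f(x₂) + ... + f(xₙ)]

x_0 = 0.5000, f(x_0) = 0.229849, coefficient = 1
x_1 = 0.7500, f(x_1) = 0.464631, coefficient = 4
x_2 = 1.0000, f(x_2) = 0.708073, coefficient = 2
x_3 = 1.2500, f(x_3) = 0.900572, coefficient = 4
x_4 = 1.5000, f(x_4) = 0.994996, coefficient = 1

I ≈ (0.250000/3) × 8.101805 = 0.675150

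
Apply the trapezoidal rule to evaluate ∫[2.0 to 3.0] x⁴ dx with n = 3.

f(x) = x⁴
a = 2.0, b = 3.0, n = 3
h = (b - a)/n = 0.333333

Trapezoidal rule: (h/2)[f(x₀) + 2f(x₁) + 2f(x₂) + ... + f(xₙ)]

x_0 = 2.0000, f(x_0) = 16.000000, coefficient = 1
x_1 = 2.3333, f(x_1) = 29.641975, coefficient = 2
x_2 = 2.6667, f(x_2) = 50.567901, coefficient = 2
x_3 = 3.0000, f(x_3) = 81.000000, coefficient = 1

I ≈ (0.333333/2) × 257.419753 = 42.903292
Exact value: 42.200000
Error: 0.703292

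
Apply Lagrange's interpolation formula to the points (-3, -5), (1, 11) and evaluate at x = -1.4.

Lagrange interpolation formula:
P(x) = Σ yᵢ × Lᵢ(x)
where Lᵢ(x) = Π_{j≠i} (x - xⱼ)/(xᵢ - xⱼ)

L_0(-1.4) = (-1.4 - 1)/(-3 - 1) = 0.600000
L_1(-1.4) = (-1.4 - (-3))/(1 - (-3)) = 0.400000

P(-1.4) = (-5)×L_0(-1.4) + 11×L_1(-1.4)
P(-1.4) = 1.400000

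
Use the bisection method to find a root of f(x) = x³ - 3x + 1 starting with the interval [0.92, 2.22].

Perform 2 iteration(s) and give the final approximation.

f(x) = x³ - 3x + 1
Initial interval: [0.92, 2.22]

Iteration 1:
  c_1 = (0.920000 + 2.220000)/2 = 1.570000
  f(c_1) = f(1.570000) = 0.159893
  f(a) × f(c) < 0, new interval: [0.920000, 1.570000]
Iteration 2:
  c_2 = (0.920000 + 1.570000)/2 = 1.245000
  f(c_2) = f(1.245000) = -0.805219
  f(a) × f(c) ≥ 0, new interval: [1.245000, 1.570000]

After 2 iteration(s), the approximation is c_2 = 1.245000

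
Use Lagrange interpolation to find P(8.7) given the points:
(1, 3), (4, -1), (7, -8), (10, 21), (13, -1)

Lagrange interpolation formula:
P(x) = Σ yᵢ × Lᵢ(x)
where Lᵢ(x) = Π_{j≠i} (x - xⱼ)/(xᵢ - xⱼ)

L_0(8.7) = (8.7 - 4)/(1 - 4) × (8.7 - 7)/(1 - 7) × (8.7 - 10)/(1 - 10) × (8.7 - 13)/(1 - 13) = 0.022975
L_1(8.7) = (8.7 - 1)/(4 - 1) × (8.7 - 7)/(4 - 7) × (8.7 - 10)/(4 - 10) × (8.7 - 13)/(4 - 13) = -0.150562
L_2(8.7) = (8.7 - 1)/(7 - 1) × (8.7 - 4)/(7 - 4) × (8.7 - 10)/(7 - 10) × (8.7 - 13)/(7 - 13) = 0.624389
L_3(8.7) = (8.7 - 1)/(10 - 1) × (8.7 - 4)/(10 - 4) × (8.7 - 7)/(10 - 7) × (8.7 - 13)/(10 - 13) = 0.544339
L_4(8.7) = (8.7 - 1)/(13 - 1) × (8.7 - 4)/(13 - 4) × (8.7 - 7)/(13 - 7) × (8.7 - 10)/(13 - 10) = -0.041142

P(8.7) = 3×L_0(8.7) + (-1)×L_1(8.7) + (-8)×L_2(8.7) + 21×L_3(8.7) + (-1)×L_4(8.7)
P(8.7) = 6.696642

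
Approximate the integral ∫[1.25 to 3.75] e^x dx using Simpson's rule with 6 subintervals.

f(x) = e^x
a = 1.25, b = 3.75, n = 6
h = (b - a)/n = 0.416667

Simpson's rule: (h/3)[f(x₀) + 4f(x₁) + 2f(x₂) + ... + f(xₙ)]

x_0 = 1.2500, f(x_0) = 3.490343, coefficient = 1
x_1 = 1.6667, f(x_1) = 5.294490, coefficient = 4
x_2 = 2.0833, f(x_2) = 8.031195, coefficient = 2
x_3 = 2.5000, f(x_3) = 12.182494, coefficient = 4
x_4 = 2.9167, f(x_4) = 18.479586, coefficient = 2
x_5 = 3.3333, f(x_5) = 28.031625, coefficient = 4
x_6 = 3.7500, f(x_6) = 42.521082, coefficient = 1

I ≈ (0.416667/3) × 281.067423 = 39.037142
Exact value: 39.030739
Error: 0.006403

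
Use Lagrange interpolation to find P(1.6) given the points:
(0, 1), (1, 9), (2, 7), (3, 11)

Lagrange interpolation formula:
P(x) = Σ yᵢ × Lᵢ(x)
where Lᵢ(x) = Π_{j≠i} (x - xⱼ)/(xᵢ - xⱼ)

L_0(1.6) = (1.6 - 1)/(0 - 1) × (1.6 - 2)/(0 - 2) × (1.6 - 3)/(0 - 3) = -0.056000
L_1(1.6) = (1.6 - 0)/(1 - 0) × (1.6 - 2)/(1 - 2) × (1.6 - 3)/(1 - 3) = 0.448000
L_2(1.6) = (1.6 - 0)/(2 - 0) × (1.6 - 1)/(2 - 1) × (1.6 - 3)/(2 - 3) = 0.672000
L_3(1.6) = (1.6 - 0)/(3 - 0) × (1.6 - 1)/(3 - 1) × (1.6 - 2)/(3 - 2) = -0.064000

P(1.6) = 1×L_0(1.6) + 9×L_1(1.6) + 7×L_2(1.6) + 11×L_3(1.6)
P(1.6) = 7.976000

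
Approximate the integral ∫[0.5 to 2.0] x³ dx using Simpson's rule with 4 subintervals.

f(x) = x³
a = 0.5, b = 2.0, n = 4
h = (b - a)/n = 0.375000

Simpson's rule: (h/3)[f(x₀) + 4f(x₁) + 2f(x₂) + ... + f(xₙ)]

x_0 = 0.5000, f(x_0) = 0.125000, coefficient = 1
x_1 = 0.8750, f(x_1) = 0.669922, coefficient = 4
x_2 = 1.2500, f(x_2) = 1.953125, coefficient = 2
x_3 = 1.6250, f(x_3) = 4.291016, coefficient = 4
x_4 = 2.0000, f(x_4) = 8.000000, coefficient = 1

I ≈ (0.375000/3) × 31.875000 = 3.984375
Exact value: 3.984375
Error: 0.000000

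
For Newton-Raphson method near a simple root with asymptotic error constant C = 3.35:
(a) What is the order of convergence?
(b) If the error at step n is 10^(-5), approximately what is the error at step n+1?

(a) Newton-Raphson has quadratic (order 2) convergence near simple roots.
    This means |e_{n+1}| ≈ C|e_n|².

(b) With |e_n| = 10^(-5) and C = 3.35:
    |e_{n+1}| ≈ 3.35 × (10^(-5))² = 3.35 × 10^(-10)

(a) 2 (quadratic); (b) |e_{n+1}| ≈ 3.350e-10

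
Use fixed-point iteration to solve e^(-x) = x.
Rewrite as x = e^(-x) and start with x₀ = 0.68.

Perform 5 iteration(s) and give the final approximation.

Equation: e^(-x) = x
Fixed-point form: x = e^(-x)
x₀ = 0.68

x_1 = g(0.680000) = 0.506617
x_2 = g(0.506617) = 0.602531
x_3 = g(0.602531) = 0.547425
x_4 = g(0.547425) = 0.578438
x_5 = g(0.578438) = 0.560774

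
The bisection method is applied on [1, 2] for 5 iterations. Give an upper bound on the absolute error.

Bisection error bound: |error| ≤ (b-a)/2^n
|error| ≤ (2 - 1)/2^5 = 1/2^5
|error| ≤ 0.0312500000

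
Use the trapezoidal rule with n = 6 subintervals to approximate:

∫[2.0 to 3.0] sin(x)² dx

f(x) = sin(x)²
a = 2.0, b = 3.0, n = 6
h = (b - a)/n = 0.166667

Trapezoidal rule: (h/2)[f(x₀) + 2f(x₁) + 2f(x₂) + ... + f(xₙ)]

x_0 = 2.0000, f(x_0) = 0.826822, coefficient = 1
x_1 = 2.1667, f(x_1) = 0.685022, coefficient = 2
x_2 = 2.3333, f(x_2) = 0.522853, coefficient = 2
x_3 = 2.5000, f(x_3) = 0.358169, coefficient = 2
x_4 = 2.6667, f(x_4) = 0.209098, coefficient = 2
x_5 = 2.8333, f(x_5) = 0.092052, coefficient = 2
x_6 = 3.0000, f(x_6) = 0.019915, coefficient = 1

I ≈ (0.166667/2) × 4.581124 = 0.381760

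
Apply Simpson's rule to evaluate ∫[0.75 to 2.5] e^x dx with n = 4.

f(x) = e^x
a = 0.75, b = 2.5, n = 4
h = (b - a)/n = 0.437500

Simpson's rule: (h/3)[f(x₀) + 4f(x₁) + 2f(x₂) + ... + f(xₙ)]

x_0 = 0.7500, f(x_0) = 2.117000, coefficient = 1
x_1 = 1.1875, f(x_1) = 3.278874, coefficient = 4
x_2 = 1.6250, f(x_2) = 5.078419, coefficient = 2
x_3 = 2.0625, f(x_3) = 7.865609, coefficient = 4
x_4 = 2.5000, f(x_4) = 12.182494, coefficient = 1

I ≈ (0.437500/3) × 69.034264 = 10.067497
Exact value: 10.065494
Error: 0.002003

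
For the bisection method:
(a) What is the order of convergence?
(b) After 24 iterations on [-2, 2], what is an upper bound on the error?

(a) Bisection has linear (order 1) convergence; the error is halved each step.

(b) Error bound = (b-a)/2^n = (2 - (-2))/2^{24}
    = 4/2^{24}

(a) 1 (linear); (b) error ≤ 2.38e-07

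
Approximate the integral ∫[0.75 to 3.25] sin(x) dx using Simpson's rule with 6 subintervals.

f(x) = sin(x)
a = 0.75, b = 3.25, n = 6
h = (b - a)/n = 0.416667

Simpson's rule: (h/3)[f(x₀) + 4f(x₁) + 2f(x₂) + ... + f(xₙ)]

x_0 = 0.7500, f(x_0) = 0.681639, coefficient = 1
x_1 = 1.1667, f(x_1) = 0.919445, coefficient = 4
x_2 = 1.5833, f(x_2) = 0.999921, coefficient = 2
x_3 = 2.0000, f(x_3) = 0.909297, coefficient = 4
x_4 = 2.4167, f(x_4) = 0.663080, coefficient = 2
x_5 = 2.8333, f(x_5) = 0.303400, coefficient = 4
x_6 = 3.2500, f(x_6) = -0.108195, coefficient = 1

I ≈ (0.416667/3) × 12.428018 = 1.726114
Exact value: 1.725819
Error: 0.000295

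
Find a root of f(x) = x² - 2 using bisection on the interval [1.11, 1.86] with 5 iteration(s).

f(x) = x² - 2
Initial interval: [1.11, 1.86]

Iteration 1:
  c_1 = (1.110000 + 1.860000)/2 = 1.485000
  f(c_1) = f(1.485000) = 0.205225
  f(a) × f(c) < 0, new interval: [1.110000, 1.485000]
Iteration 2:
  c_2 = (1.110000 + 1.485000)/2 = 1.297500
  f(c_2) = f(1.297500) = -0.316494
  f(a) × f(c) ≥ 0, new interval: [1.297500, 1.485000]
Iteration 3:
  c_3 = (1.297500 + 1.485000)/2 = 1.391250
  f(c_3) = f(1.391250) = -0.064423
  f(a) × f(c) ≥ 0, new interval: [1.391250, 1.485000]
Iteration 4:
  c_4 = (1.391250 + 1.485000)/2 = 1.438125
  f(c_4) = f(1.438125) = 0.068204
  f(a) × f(c) < 0, new interval: [1.391250, 1.438125]
Iteration 5:
  c_5 = (1.391250 + 1.438125)/2 = 1.414688
  f(c_5) = f(1.414688) = 0.001341
  f(a) × f(c) < 0, new interval: [1.391250, 1.414688]

After 5 iteration(s), the approximation is c_5 = 1.414688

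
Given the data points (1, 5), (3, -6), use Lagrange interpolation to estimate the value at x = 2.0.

Lagrange interpolation formula:
P(x) = Σ yᵢ × Lᵢ(x)
where Lᵢ(x) = Π_{j≠i} (x - xⱼ)/(xᵢ - xⱼ)

L_0(2.0) = (2.0 - 3)/(1 - 3) = 0.500000
L_1(2.0) = (2.0 - 1)/(3 - 1) = 0.500000

P(2.0) = 5×L_0(2.0) + (-6)×L_1(2.0)
P(2.0) = -0.500000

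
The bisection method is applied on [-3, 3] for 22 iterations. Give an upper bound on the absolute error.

Bisection error bound: |error| ≤ (b-a)/2^n
|error| ≤ (3 - (-3))/2^22 = 6/2^22
|error| ≤ 0.0000014305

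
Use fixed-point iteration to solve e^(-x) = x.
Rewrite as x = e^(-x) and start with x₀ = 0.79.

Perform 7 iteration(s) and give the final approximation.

Equation: e^(-x) = x
Fixed-point form: x = e^(-x)
x₀ = 0.79

x_1 = g(0.790000) = 0.453845
x_2 = g(0.453845) = 0.635181
x_3 = g(0.635181) = 0.529839
x_4 = g(0.529839) = 0.588699
x_5 = g(0.588699) = 0.555049
x_6 = g(0.555049) = 0.574044
x_7 = g(0.574044) = 0.563243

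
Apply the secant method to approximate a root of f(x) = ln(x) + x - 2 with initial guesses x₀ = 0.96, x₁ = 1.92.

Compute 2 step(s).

f(x) = ln(x) + x - 2
x₀ = 0.96, x₁ = 1.92

Secant formula: x_{n+1} = x_n - f(x_n)(x_n - x_{n-1})/(f(x_n) - f(x_{n-1}))

Iteration 1:
  f(0.960000) = -1.080822
  f(1.920000) = 0.572325
  x_2 = 1.920000 - 0.572325×(1.920000 - 0.960000)/(0.572325 - (-1.080822))
       = 1.587645
Iteration 2:
  f(1.920000) = 0.572325
  f(1.587645) = 0.049896
  x_3 = 1.587645 - 0.049896×(1.587645 - 1.920000)/(0.049896 - 0.572325)
       = 1.555902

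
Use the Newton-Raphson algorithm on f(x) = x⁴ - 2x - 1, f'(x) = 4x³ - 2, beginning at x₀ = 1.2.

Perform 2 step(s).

f(x) = x⁴ - 2x - 1
f'(x) = 4x³ - 2
x₀ = 1.2

Newton-Raphson formula: x_{n+1} = x_n - f(x_n)/f'(x_n)

Iteration 1:
  f(1.200000) = -1.326400
  f'(1.200000) = 4.912000
  x_1 = 1.200000 - (-1.326400)/4.912000 = 1.470033
Iteration 2:
  f(1.470033) = 0.729838
  f'(1.470033) = 10.706937
  x_2 = 1.470033 - 0.729838/10.706937 = 1.401868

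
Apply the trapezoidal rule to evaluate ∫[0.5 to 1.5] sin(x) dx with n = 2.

f(x) = sin(x)
a = 0.5, b = 1.5, n = 2
h = (b - a)/n = 0.500000

Trapezoidal rule: (h/2)[f(x₀) + 2f(x₁) + 2f(x₂) + ... + f(xₙ)]

x_0 = 0.5000, f(x_0) = 0.479426, coefficient = 1
x_1 = 1.0000, f(x_1) = 0.841471, coefficient = 2
x_2 = 1.5000, f(x_2) = 0.997495, coefficient = 1

I ≈ (0.500000/2) × 3.159862 = 0.789966
Exact value: 0.806845
Error: 0.016880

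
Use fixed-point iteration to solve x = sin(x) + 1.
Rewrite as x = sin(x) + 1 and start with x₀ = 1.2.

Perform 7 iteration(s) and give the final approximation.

Equation: x = sin(x) + 1
Fixed-point form: x = sin(x) + 1
x₀ = 1.2

x_1 = g(1.200000) = 1.932039
x_2 = g(1.932039) = 1.935458
x_3 = g(1.935458) = 1.934244
x_4 = g(1.934244) = 1.934677
x_5 = g(1.934677) = 1.934523
x_6 = g(1.934523) = 1.934578
x_7 = g(1.934578) = 1.934558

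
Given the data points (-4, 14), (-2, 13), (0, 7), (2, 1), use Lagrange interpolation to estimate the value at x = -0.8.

Lagrange interpolation formula:
P(x) = Σ yᵢ × Lᵢ(x)
where Lᵢ(x) = Π_{j≠i} (x - xⱼ)/(xᵢ - xⱼ)

L_0(-0.8) = (-0.8 - (-2))/(-4 - (-2)) × (-0.8 - 0)/(-4 - 0) × (-0.8 - 2)/(-4 - 2) = -0.056000
L_1(-0.8) = (-0.8 - (-4))/(-2 - (-4)) × (-0.8 - 0)/(-2 - 0) × (-0.8 - 2)/(-2 - 2) = 0.448000
L_2(-0.8) = (-0.8 - (-4))/(0 - (-4)) × (-0.8 - (-2))/(0 - (-2)) × (-0.8 - 2)/(0 - 2) = 0.672000
L_3(-0.8) = (-0.8 - (-4))/(2 - (-4)) × (-0.8 - (-2))/(2 - (-2)) × (-0.8 - 0)/(2 - 0) = -0.064000

P(-0.8) = 14×L_0(-0.8) + 13×L_1(-0.8) + 7×L_2(-0.8) + 1×L_3(-0.8)
P(-0.8) = 9.680000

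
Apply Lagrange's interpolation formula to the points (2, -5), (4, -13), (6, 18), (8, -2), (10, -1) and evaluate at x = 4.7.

Lagrange interpolation formula:
P(x) = Σ yᵢ × Lᵢ(x)
where Lᵢ(x) = Π_{j≠i} (x - xⱼ)/(xᵢ - xⱼ)

L_0(4.7) = (4.7 - 4)/(2 - 4) × (4.7 - 6)/(2 - 6) × (4.7 - 8)/(2 - 8) × (4.7 - 10)/(2 - 10) = -0.041448
L_1(4.7) = (4.7 - 2)/(4 - 2) × (4.7 - 6)/(4 - 6) × (4.7 - 8)/(4 - 8) × (4.7 - 10)/(4 - 10) = 0.639478
L_2(4.7) = (4.7 - 2)/(6 - 2) × (4.7 - 4)/(6 - 4) × (4.7 - 8)/(6 - 8) × (4.7 - 10)/(6 - 10) = 0.516502
L_3(4.7) = (4.7 - 2)/(8 - 2) × (4.7 - 4)/(8 - 4) × (4.7 - 6)/(8 - 6) × (4.7 - 10)/(8 - 10) = -0.135647
L_4(4.7) = (4.7 - 2)/(10 - 2) × (4.7 - 4)/(10 - 4) × (4.7 - 6)/(10 - 6) × (4.7 - 8)/(10 - 8) = 0.021115

P(4.7) = (-5)×L_0(4.7) + (-13)×L_1(4.7) + 18×L_2(4.7) + (-2)×L_3(4.7) + (-1)×L_4(4.7)
P(4.7) = 1.441230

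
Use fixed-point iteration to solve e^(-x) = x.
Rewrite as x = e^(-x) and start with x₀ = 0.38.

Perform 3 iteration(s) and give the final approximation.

Equation: e^(-x) = x
Fixed-point form: x = e^(-x)
x₀ = 0.38

x_1 = g(0.380000) = 0.683861
x_2 = g(0.683861) = 0.504665
x_3 = g(0.504665) = 0.603708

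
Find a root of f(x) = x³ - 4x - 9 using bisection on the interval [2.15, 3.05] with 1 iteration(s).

f(x) = x³ - 4x - 9
Initial interval: [2.15, 3.05]

Iteration 1:
  c_1 = (2.150000 + 3.050000)/2 = 2.600000
  f(c_1) = f(2.600000) = -1.824000
  f(a) × f(c) ≥ 0, new interval: [2.600000, 3.050000]

After 1 iteration(s), the approximation is c_1 = 2.600000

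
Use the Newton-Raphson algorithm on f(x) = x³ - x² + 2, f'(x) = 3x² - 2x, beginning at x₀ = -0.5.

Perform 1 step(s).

f(x) = x³ - x² + 2
f'(x) = 3x² - 2x
x₀ = -0.5

Newton-Raphson formula: x_{n+1} = x_n - f(x_n)/f'(x_n)

Iteration 1:
  f(-0.500000) = 1.625000
  f'(-0.500000) = 1.750000
  x_1 = -0.500000 - 1.625000/1.750000 = -1.428571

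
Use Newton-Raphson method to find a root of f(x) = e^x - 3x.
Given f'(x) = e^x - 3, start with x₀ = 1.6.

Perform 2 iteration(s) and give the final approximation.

f(x) = e^x - 3x
f'(x) = e^x - 3
x₀ = 1.6

Newton-Raphson formula: x_{n+1} = x_n - f(x_n)/f'(x_n)

Iteration 1:
  f(1.600000) = 0.153032
  f'(1.600000) = 1.953032
  x_1 = 1.600000 - 0.153032/1.953032 = 1.521644
Iteration 2:
  f(1.521644) = 0.014816
  f'(1.521644) = 1.579747
  x_2 = 1.521644 - 0.014816/1.579747 = 1.512265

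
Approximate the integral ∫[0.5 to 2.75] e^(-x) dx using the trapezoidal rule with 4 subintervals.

f(x) = e^(-x)
a = 0.5, b = 2.75, n = 4
h = (b - a)/n = 0.562500

Trapezoidal rule: (h/2)[f(x₀) + 2f(x₁) + 2f(x₂) + ... + f(xₙ)]

x_0 = 0.5000, f(x_0) = 0.606531, coefficient = 1
x_1 = 1.0625, f(x_1) = 0.345591, coefficient = 2
x_2 = 1.6250, f(x_2) = 0.196912, coefficient = 2
x_3 = 2.1875, f(x_3) = 0.112197, coefficient = 2
x_4 = 2.7500, f(x_4) = 0.063928, coefficient = 1

I ≈ (0.562500/2) × 1.979857 = 0.556835
Exact value: 0.542603
Error: 0.014232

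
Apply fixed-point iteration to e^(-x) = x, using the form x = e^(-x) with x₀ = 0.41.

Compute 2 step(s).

Equation: e^(-x) = x
Fixed-point form: x = e^(-x)
x₀ = 0.41

x_1 = g(0.410000) = 0.663650
x_2 = g(0.663650) = 0.514968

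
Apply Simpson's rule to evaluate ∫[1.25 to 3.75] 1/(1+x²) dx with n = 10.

f(x) = 1/(1+x²)
a = 1.25, b = 3.75, n = 10
h = (b - a)/n = 0.250000

Simpson's rule: (h/3)[f(x₀) + 4f(x₁) + 2f(x₂) + ... + f(xₙ)]

x_0 = 1.2500, f(x_0) = 0.390244, coefficient = 1
x_1 = 1.5000, f(x_1) = 0.307692, coefficient = 4
x_2 = 1.7500, f(x_2) = 0.246154, coefficient = 2
x_3 = 2.0000, f(x_3) = 0.200000, coefficient = 4
x_4 = 2.2500, f(x_4) = 0.164948, coefficient = 2
x_5 = 2.5000, f(x_5) = 0.137931, coefficient = 4
x_6 = 2.7500, f(x_6) = 0.116788, coefficient = 2
x_7 = 3.0000, f(x_7) = 0.100000, coefficient = 4
x_8 = 3.2500, f(x_8) = 0.086486, coefficient = 2
x_9 = 3.5000, f(x_9) = 0.075472, coefficient = 4
x_10 = 3.7500, f(x_10) = 0.066390, coefficient = 1

I ≈ (0.250000/3) × 4.969768 = 0.414147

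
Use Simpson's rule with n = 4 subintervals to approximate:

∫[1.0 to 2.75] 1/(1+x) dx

f(x) = 1/(1+x)
a = 1.0, b = 2.75, n = 4
h = (b - a)/n = 0.437500

Simpson's rule: (h/3)[f(x₀) + 4f(x₁) + 2f(x₂) + ... + f(xₙ)]

x_0 = 1.0000, f(x_0) = 0.500000, coefficient = 1
x_1 = 1.4375, f(x_1) = 0.410256, coefficient = 4
x_2 = 1.8750, f(x_2) = 0.347826, coefficient = 2
x_3 = 2.3125, f(x_3) = 0.301887, coefficient = 4
x_4 = 2.7500, f(x_4) = 0.266667, coefficient = 1

I ≈ (0.437500/3) × 4.310892 = 0.628672
Exact value: 0.628609
Error: 0.000063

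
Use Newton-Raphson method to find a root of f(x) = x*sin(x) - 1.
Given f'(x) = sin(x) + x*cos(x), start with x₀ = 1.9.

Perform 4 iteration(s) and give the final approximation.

f(x) = x*sin(x) - 1
f'(x) = sin(x) + x*cos(x)
x₀ = 1.9

Newton-Raphson formula: x_{n+1} = x_n - f(x_n)/f'(x_n)

Iteration 1:
  f(1.900000) = 0.797970
  f'(1.900000) = 0.332050
  x_1 = 1.900000 - 0.797970/0.332050 = -0.503163
Iteration 2:
  f(-0.503163) = -0.757375
  f'(-0.503163) = -0.923001
  x_2 = -0.503163 - (-0.757375)/(-0.923001) = -1.323720
Iteration 3:
  f(-1.323720) = 0.283521
  f'(-1.323720) = -1.293374
  x_3 = -1.323720 - 0.283521/(-1.293374) = -1.104510
Iteration 4:
  f(-1.104510) = -0.013403
  f'(-1.104510) = -1.389801
  x_4 = -1.104510 - (-0.013403)/(-1.389801) = -1.114154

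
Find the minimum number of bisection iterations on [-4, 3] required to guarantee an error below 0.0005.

We need (b-a)/2^n ≤ 0.0005
(3 - (-4))/2^n ≤ 0.0005
7/2^n ≤ 0.0005
2^n ≥ 14000
n ≥ log₂(14000) = 13.77
n ≥ 14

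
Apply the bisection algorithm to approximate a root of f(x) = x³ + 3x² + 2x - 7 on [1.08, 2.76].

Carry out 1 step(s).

f(x) = x³ + 3x² + 2x - 7
Initial interval: [1.08, 2.76]

Iteration 1:
  c_1 = (1.080000 + 2.760000)/2 = 1.920000
  f(c_1) = f(1.920000) = 14.977088
  f(a) × f(c) < 0, new interval: [1.080000, 1.920000]

After 1 iteration(s), the approximation is c_1 = 1.920000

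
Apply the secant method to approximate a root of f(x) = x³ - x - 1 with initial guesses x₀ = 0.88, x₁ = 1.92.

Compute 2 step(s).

f(x) = x³ - x - 1
x₀ = 0.88, x₁ = 1.92

Secant formula: x_{n+1} = x_n - f(x_n)(x_n - x_{n-1})/(f(x_n) - f(x_{n-1}))

Iteration 1:
  f(0.880000) = -1.198528
  f(1.920000) = 4.157888
  x_2 = 1.920000 - 4.157888×(1.920000 - 0.880000)/(4.157888 - (-1.198528))
       = 1.112706
Iteration 2:
  f(1.920000) = 4.157888
  f(1.112706) = -0.735049
  x_3 = 1.112706 - (-0.735049)×(1.112706 - 1.920000)/(-0.735049 - 4.157888)
       = 1.233983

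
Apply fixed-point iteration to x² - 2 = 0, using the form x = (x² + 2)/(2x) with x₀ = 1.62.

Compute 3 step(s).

Equation: x² - 2 = 0
Fixed-point form: x = (x² + 2)/(2x)
x₀ = 1.62

x_1 = g(1.620000) = 1.427284
x_2 = g(1.427284) = 1.414273
x_3 = g(1.414273) = 1.414214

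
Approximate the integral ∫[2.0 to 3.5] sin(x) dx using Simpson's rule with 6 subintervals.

f(x) = sin(x)
a = 2.0, b = 3.5, n = 6
h = (b - a)/n = 0.250000

Simpson's rule: (h/3)[f(x₀) + 4f(x₁) + 2f(x₂) + ... + f(xₙ)]

x_0 = 2.0000, f(x_0) = 0.909297, coefficient = 1
x_1 = 2.2500, f(x_1) = 0.778073, coefficient = 4
x_2 = 2.5000, f(x_2) = 0.598472, coefficient = 2
x_3 = 2.7500, f(x_3) = 0.381661, coefficient = 4
x_4 = 3.0000, f(x_4) = 0.141120, coefficient = 2
x_5 = 3.2500, f(x_5) = -0.108195, coefficient = 4
x_6 = 3.5000, f(x_6) = -0.350783, coefficient = 1

I ≈ (0.250000/3) × 6.243855 = 0.520321
Exact value: 0.520310
Error: 0.000011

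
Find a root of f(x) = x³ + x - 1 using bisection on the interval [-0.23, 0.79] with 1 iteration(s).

f(x) = x³ + x - 1
Initial interval: [-0.23, 0.79]

Iteration 1:
  c_1 = (-0.230000 + 0.790000)/2 = 0.280000
  f(c_1) = f(0.280000) = -0.698048
  f(a) × f(c) ≥ 0, new interval: [0.280000, 0.790000]

After 1 iteration(s), the approximation is c_1 = 0.280000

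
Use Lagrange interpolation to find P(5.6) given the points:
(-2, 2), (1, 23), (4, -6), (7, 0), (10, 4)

Lagrange interpolation formula:
P(x) = Σ yᵢ × Lᵢ(x)
where Lᵢ(x) = Π_{j≠i} (x - xⱼ)/(xᵢ - xⱼ)

L_0(5.6) = (5.6 - 1)/(-2 - 1) × (5.6 - 4)/(-2 - 4) × (5.6 - 7)/(-2 - 7) × (5.6 - 10)/(-2 - 10) = 0.023322
L_1(5.6) = (5.6 - (-2))/(1 - (-2)) × (5.6 - 4)/(1 - 4) × (5.6 - 7)/(1 - 7) × (5.6 - 10)/(1 - 10) = -0.154127
L_2(5.6) = (5.6 - (-2))/(4 - (-2)) × (5.6 - 1)/(4 - 1) × (5.6 - 7)/(4 - 7) × (5.6 - 10)/(4 - 10) = 0.664672
L_3(5.6) = (5.6 - (-2))/(7 - (-2)) × (5.6 - 1)/(7 - 1) × (5.6 - 4)/(7 - 4) × (5.6 - 10)/(7 - 10) = 0.506416
L_4(5.6) = (5.6 - (-2))/(10 - (-2)) × (5.6 - 1)/(10 - 1) × (5.6 - 4)/(10 - 4) × (5.6 - 7)/(10 - 7) = -0.040283

P(5.6) = 2×L_0(5.6) + 23×L_1(5.6) + (-6)×L_2(5.6) + 0×L_3(5.6) + 4×L_4(5.6)
P(5.6) = -7.647434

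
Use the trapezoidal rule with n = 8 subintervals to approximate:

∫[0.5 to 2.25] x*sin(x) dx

f(x) = x*sin(x)
a = 0.5, b = 2.25, n = 8
h = (b - a)/n = 0.218750

Trapezoidal rule: (h/2)[f(x₀) + 2f(x₁) + 2f(x₂) + ... + f(xₙ)]

x_0 = 0.5000, f(x_0) = 0.239713, coefficient = 1
x_1 = 0.7188, f(x_1) = 0.473257, coefficient = 2
x_2 = 0.9375, f(x_2) = 0.755701, coefficient = 2
x_3 = 1.1562, f(x_3) = 1.058315, coefficient = 2
x_4 = 1.3750, f(x_4) = 1.348728, coefficient = 2
x_5 = 1.5938, f(x_5) = 1.593330, coefficient = 2
x_6 = 1.8125, f(x_6) = 1.759814, coefficient = 2
x_7 = 2.0312, f(x_7) = 1.819697, coefficient = 2
x_8 = 2.2500, f(x_8) = 1.750665, coefficient = 1

I ≈ (0.218750/2) × 19.608061 = 2.144632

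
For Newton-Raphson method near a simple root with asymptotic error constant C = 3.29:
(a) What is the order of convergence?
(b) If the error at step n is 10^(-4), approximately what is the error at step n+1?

(a) Newton-Raphson has quadratic (order 2) convergence near simple roots.
    This means |e_{n+1}| ≈ C|e_n|².

(b) With |e_n| = 10^(-4) and C = 3.29:
    |e_{n+1}| ≈ 3.29 × (10^(-4))² = 3.29 × 10^(-8)

(a) 2 (quadratic); (b) |e_{n+1}| ≈ 3.290e-08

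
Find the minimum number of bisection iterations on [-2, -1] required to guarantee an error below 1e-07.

We need (b-a)/2^n ≤ 1e-07
(-1 - (-2))/2^n ≤ 1e-07
1/2^n ≤ 1e-07
2^n ≥ 10000000
n ≥ log₂(10000000) = 23.25
n ≥ 24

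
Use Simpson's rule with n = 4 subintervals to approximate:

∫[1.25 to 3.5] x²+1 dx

f(x) = x²+1
a = 1.25, b = 3.5, n = 4
h = (b - a)/n = 0.562500

Simpson's rule: (h/3)[f(x₀) + 4f(x₁) + 2f(x₂) + ... + f(xₙ)]

x_0 = 1.2500, f(x_0) = 2.562500, coefficient = 1
x_1 = 1.8125, f(x_1) = 4.285156, coefficient = 4
x_2 = 2.3750, f(x_2) = 6.640625, coefficient = 2
x_3 = 2.9375, f(x_3) = 9.628906, coefficient = 4
x_4 = 3.5000, f(x_4) = 13.250000, coefficient = 1

I ≈ (0.562500/3) × 84.750000 = 15.890625
Exact value: 15.890625
Error: 0.000000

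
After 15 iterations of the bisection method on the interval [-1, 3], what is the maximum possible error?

Bisection error bound: |error| ≤ (b-a)/2^n
|error| ≤ (3 - (-1))/2^15 = 4/2^15
|error| ≤ 0.0001220703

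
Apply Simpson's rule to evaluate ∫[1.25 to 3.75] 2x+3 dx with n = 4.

f(x) = 2x+3
a = 1.25, b = 3.75, n = 4
h = (b - a)/n = 0.625000

Simpson's rule: (h/3)[f(x₀) + 4f(x₁) + 2f(x₂) + ... + f(xₙ)]

x_0 = 1.2500, f(x_0) = 5.500000, coefficient = 1
x_1 = 1.8750, f(x_1) = 6.750000, coefficient = 4
x_2 = 2.5000, f(x_2) = 8.000000, coefficient = 2
x_3 = 3.1250, f(x_3) = 9.250000, coefficient = 4
x_4 = 3.7500, f(x_4) = 10.500000, coefficient = 1

I ≈ (0.625000/3) × 96.000000 = 20.000000
Exact value: 20.000000
Error: 0.000000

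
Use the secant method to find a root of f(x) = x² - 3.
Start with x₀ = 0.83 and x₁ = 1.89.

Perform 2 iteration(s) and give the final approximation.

f(x) = x² - 3
x₀ = 0.83, x₁ = 1.89

Secant formula: x_{n+1} = x_n - f(x_n)(x_n - x_{n-1})/(f(x_n) - f(x_{n-1}))

Iteration 1:
  f(0.830000) = -2.311100
  f(1.890000) = 0.572100
  x_2 = 1.890000 - 0.572100×(1.890000 - 0.830000)/(0.572100 - (-2.311100))
       = 1.679669
Iteration 2:
  f(1.890000) = 0.572100
  f(1.679669) = -0.178712
  x_3 = 1.679669 - (-0.178712)×(1.679669 - 1.890000)/(-0.178712 - 0.572100)
       = 1.729733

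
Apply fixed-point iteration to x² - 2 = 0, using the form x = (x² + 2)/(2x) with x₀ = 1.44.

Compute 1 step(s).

Equation: x² - 2 = 0
Fixed-point form: x = (x² + 2)/(2x)
x₀ = 1.44

x_1 = g(1.440000) = 1.414444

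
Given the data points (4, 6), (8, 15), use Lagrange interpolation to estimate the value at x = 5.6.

Lagrange interpolation formula:
P(x) = Σ yᵢ × Lᵢ(x)
where Lᵢ(x) = Π_{j≠i} (x - xⱼ)/(xᵢ - xⱼ)

L_0(5.6) = (5.6 - 8)/(4 - 8) = 0.600000
L_1(5.6) = (5.6 - 4)/(8 - 4) = 0.400000

P(5.6) = 6×L_0(5.6) + 15×L_1(5.6)
P(5.6) = 9.600000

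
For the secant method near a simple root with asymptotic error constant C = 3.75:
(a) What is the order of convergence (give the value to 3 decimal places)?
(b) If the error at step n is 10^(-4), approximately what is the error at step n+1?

(a) Secant method has superlinear convergence with order φ = (1+√5)/2 ≈ 1.618.
    This means |e_{n+1}| ≈ C|e_n|^1.618.

(b) With |e_n| = 10^(-4) and C = 3.75:
    |e_{n+1}| ≈ 3.75 × (10^(-4))^1.618 = 3.75 × 10^(-6.47)

(a) ≈ 1.618 (golden ratio); (b) |e_{n+1}| ≈ 1.264e-06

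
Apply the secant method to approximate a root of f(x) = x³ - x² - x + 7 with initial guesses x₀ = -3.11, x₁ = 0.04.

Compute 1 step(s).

f(x) = x³ - x² - x + 7
x₀ = -3.11, x₁ = 0.04

Secant formula: x_{n+1} = x_n - f(x_n)(x_n - x_{n-1})/(f(x_n) - f(x_{n-1}))

Iteration 1:
  f(-3.110000) = -29.642331
  f(0.040000) = 6.958464
  x_2 = 0.040000 - 6.958464×(0.040000 - (-3.110000))/(6.958464 - (-29.642331))
       = -0.558871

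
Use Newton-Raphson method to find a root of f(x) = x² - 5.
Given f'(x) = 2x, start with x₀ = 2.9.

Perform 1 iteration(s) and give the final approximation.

f(x) = x² - 5
f'(x) = 2x
x₀ = 2.9

Newton-Raphson formula: x_{n+1} = x_n - f(x_n)/f'(x_n)

Iteration 1:
  f(2.900000) = 3.410000
  f'(2.900000) = 5.800000
  x_1 = 2.900000 - 3.410000/5.800000 = 2.312069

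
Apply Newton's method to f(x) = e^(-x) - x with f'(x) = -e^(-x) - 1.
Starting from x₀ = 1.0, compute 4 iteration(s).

f(x) = e^(-x) - x
f'(x) = -e^(-x) - 1
x₀ = 1.0

Newton-Raphson formula: x_{n+1} = x_n - f(x_n)/f'(x_n)

Iteration 1:
  f(1.000000) = -0.632121
  f'(1.000000) = -1.367879
  x_1 = 1.000000 - (-0.632121)/(-1.367879) = 0.537883
Iteration 2:
  f(0.537883) = 0.046100
  f'(0.537883) = -1.583983
  x_2 = 0.537883 - 0.046100/(-1.583983) = 0.566987
Iteration 3:
  f(0.566987) = 0.000245
  f'(0.566987) = -1.567232
  x_3 = 0.566987 - 0.000245/(-1.567232) = 0.567143
Iteration 4:
  f(0.567143) = 0.000000
  f'(0.567143) = -1.567143
  x_4 = 0.567143 - 0.000000/(-1.567143) = 0.567143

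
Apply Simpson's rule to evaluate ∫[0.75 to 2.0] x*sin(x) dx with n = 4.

f(x) = x*sin(x)
a = 0.75, b = 2.0, n = 4
h = (b - a)/n = 0.312500

Simpson's rule: (h/3)[f(x₀) + 4f(x₁) + 2f(x₂) + ... + f(xₙ)]

x_0 = 0.7500, f(x_0) = 0.511229, coefficient = 1
x_1 = 1.0625, f(x_1) = 0.928173, coefficient = 4
x_2 = 1.3750, f(x_2) = 1.348728, coefficient = 2
x_3 = 1.6875, f(x_3) = 1.676021, coefficient = 4
x_4 = 2.0000, f(x_4) = 1.818595, coefficient = 1

I ≈ (0.312500/3) × 15.444059 = 1.608756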